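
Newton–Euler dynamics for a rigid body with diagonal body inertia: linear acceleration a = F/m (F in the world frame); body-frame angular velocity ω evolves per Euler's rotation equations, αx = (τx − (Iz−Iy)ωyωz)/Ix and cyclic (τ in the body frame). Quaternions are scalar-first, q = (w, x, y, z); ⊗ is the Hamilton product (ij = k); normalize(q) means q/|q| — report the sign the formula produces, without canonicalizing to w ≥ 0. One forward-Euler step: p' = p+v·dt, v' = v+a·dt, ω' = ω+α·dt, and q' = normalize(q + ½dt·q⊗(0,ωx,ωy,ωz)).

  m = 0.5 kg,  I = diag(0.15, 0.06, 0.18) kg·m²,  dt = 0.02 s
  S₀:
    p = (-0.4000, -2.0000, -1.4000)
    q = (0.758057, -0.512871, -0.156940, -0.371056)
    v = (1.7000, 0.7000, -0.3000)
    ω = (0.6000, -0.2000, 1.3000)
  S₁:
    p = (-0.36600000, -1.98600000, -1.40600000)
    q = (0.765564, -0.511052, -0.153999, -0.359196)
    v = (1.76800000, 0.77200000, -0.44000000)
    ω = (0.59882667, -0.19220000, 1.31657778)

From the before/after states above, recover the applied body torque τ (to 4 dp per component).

Δω = ω₁−ω₀ = (-0.00117333, 0.00780000, 0.01657778)
precession coupling = (-0.0312, -0.0234, 0.0108)
applied torque τ = (-0.0400, 0.0000, 0.1600)

τ = (-0.0400, 0.0000, 0.1600)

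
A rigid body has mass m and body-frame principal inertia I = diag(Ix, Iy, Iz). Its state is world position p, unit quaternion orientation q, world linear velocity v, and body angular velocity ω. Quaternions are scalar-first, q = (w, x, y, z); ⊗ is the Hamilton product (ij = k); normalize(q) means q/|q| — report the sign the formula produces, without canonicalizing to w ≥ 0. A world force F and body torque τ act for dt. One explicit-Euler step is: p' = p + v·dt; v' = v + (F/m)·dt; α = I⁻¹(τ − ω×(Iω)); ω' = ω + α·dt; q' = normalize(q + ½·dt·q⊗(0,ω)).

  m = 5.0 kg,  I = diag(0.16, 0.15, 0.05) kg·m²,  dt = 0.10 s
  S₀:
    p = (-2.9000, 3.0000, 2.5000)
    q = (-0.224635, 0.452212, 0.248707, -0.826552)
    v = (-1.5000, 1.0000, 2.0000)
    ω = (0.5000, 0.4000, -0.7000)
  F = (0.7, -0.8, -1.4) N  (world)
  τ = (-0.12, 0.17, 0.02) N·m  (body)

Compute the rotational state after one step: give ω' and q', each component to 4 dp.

gyro term ω×Iω = (0.0280, -0.0385, -0.0020)
α = I⁻¹(τ − ω×Iω) = (-0.9250, 1.3900, 0.4400)
ω + α·dt = (0.4075, 0.5390, -0.6560)
q⊗(0,ω) = (-0.9041752, 0.0442084, -0.1865816, 0.2137758)
q + ½dt·q⊗(0,ω), renormalized = (-0.2695, 0.4539, 0.2391, -0.8149)

ω' = (0.4075, 0.5390, -0.6560)
q' = (-0.2695, 0.4539, 0.2391, -0.8149)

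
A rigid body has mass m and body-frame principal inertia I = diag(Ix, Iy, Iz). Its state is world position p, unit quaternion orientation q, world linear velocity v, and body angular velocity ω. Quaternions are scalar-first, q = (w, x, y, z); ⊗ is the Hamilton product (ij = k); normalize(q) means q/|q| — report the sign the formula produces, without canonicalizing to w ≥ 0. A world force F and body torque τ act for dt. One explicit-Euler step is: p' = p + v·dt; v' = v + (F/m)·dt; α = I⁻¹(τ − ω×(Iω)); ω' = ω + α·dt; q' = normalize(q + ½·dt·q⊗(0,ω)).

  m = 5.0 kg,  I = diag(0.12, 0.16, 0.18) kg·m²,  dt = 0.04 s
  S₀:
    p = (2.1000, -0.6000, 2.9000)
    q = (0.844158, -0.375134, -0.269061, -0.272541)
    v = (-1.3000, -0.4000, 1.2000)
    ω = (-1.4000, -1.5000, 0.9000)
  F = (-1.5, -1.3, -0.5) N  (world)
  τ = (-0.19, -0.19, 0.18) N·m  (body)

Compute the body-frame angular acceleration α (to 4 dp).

α = (-1.3583, -1.6600, 0.5333)

ω×(Iω) gyroscopic = (-0.0270, 0.0756, 0.0840)
angular accel α = (-1.3583, -1.6600, 0.5333)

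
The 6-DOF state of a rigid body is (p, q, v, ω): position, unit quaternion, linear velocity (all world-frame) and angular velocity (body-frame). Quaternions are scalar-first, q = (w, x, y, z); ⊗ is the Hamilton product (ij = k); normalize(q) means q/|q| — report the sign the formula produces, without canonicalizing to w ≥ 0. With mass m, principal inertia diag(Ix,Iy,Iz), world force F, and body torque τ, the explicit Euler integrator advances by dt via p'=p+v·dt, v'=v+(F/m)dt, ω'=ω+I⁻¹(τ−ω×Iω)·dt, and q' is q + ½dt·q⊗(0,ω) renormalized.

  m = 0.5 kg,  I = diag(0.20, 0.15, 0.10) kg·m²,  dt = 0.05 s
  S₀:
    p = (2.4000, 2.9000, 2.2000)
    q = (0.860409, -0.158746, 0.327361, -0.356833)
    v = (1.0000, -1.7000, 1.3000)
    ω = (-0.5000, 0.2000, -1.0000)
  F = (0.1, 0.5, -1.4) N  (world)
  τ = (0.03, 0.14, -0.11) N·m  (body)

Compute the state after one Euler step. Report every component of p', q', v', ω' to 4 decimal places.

p' = p + v·dt = (2.4500, 2.8150, 2.2650)
new velocity v' = (1.0100, -1.6500, 1.1600)
ω×(Iω) gyroscopic = (0.0100, 0.0500, 0.0050)
angular accel α = (0.1000, 0.6000, -1.1500)
ω' = ω + α·dt = (-0.4950, 0.2300, -1.0575)
2q̇ = q⊗(0,ω) = (-0.5016782, -0.6861989, 0.1917523, -0.7284777)
updated quaternion q' = (0.8475, -0.1758, 0.3320, -0.3749)

p' = (2.4500, 2.8150, 2.2650)
q' = (0.8475, -0.1758, 0.3320, -0.3749)
v' = (1.0100, -1.6500, 1.1600)
ω' = (-0.4950, 0.2300, -1.0575)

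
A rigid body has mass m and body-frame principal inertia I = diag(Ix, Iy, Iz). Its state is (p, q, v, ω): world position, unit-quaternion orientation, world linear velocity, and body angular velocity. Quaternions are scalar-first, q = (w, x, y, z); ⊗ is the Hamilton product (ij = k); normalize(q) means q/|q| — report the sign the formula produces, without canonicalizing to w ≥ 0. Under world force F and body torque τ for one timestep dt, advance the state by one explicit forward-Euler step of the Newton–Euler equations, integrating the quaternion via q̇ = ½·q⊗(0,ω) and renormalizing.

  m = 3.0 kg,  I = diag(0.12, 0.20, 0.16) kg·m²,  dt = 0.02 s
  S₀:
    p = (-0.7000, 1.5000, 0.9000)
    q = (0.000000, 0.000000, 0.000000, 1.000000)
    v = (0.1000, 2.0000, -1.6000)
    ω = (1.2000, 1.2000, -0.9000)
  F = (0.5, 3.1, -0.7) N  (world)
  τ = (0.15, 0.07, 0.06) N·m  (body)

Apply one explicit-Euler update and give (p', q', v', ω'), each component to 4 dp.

p' = (-0.6980, 1.5400, 0.8680)
q' = (0.0090, -0.0120, 0.0120, 0.9998)
v' = (0.1033, 2.0207, -1.6047)
ω' = (1.2178, 1.2027, -0.9069)

a = F/m = (0.1667, 1.0333, -0.2333)
p' = p + v·dt = (-0.6980, 1.5400, 0.8680)
v' = v + a·dt = (0.1033, 2.0207, -1.6047)
ω×(Iω) gyroscopic = (0.0432, 0.0432, 0.1152)
angular accel α = (0.8900, 0.1340, -0.3450)
ω + α·dt = (1.2178, 1.2027, -0.9069)
q⊗(0,ω) = (0.9000000, -1.2000000, 1.2000000, 0.0000000)
q' = normalize(q + ½dt·q⊗(0,ω)) = (0.0090, -0.0120, 0.0120, 0.9998)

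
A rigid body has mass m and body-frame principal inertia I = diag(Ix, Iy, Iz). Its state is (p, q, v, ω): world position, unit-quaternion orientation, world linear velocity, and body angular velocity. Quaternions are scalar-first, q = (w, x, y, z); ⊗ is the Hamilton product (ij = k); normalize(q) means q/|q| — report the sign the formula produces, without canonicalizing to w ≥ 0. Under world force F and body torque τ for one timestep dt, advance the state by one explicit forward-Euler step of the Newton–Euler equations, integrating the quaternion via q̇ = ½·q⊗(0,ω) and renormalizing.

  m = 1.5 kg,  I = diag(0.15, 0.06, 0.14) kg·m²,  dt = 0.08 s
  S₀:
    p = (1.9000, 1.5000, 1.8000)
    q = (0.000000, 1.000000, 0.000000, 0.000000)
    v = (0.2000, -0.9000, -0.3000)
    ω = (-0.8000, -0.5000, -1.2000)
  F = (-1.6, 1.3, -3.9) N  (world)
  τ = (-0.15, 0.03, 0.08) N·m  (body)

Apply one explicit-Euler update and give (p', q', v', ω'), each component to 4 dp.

gyro term ω×Iω = (0.0480, 0.0096, -0.0360)
α = I⁻¹(τ − ω×Iω) = (-1.3200, 0.3400, 0.8286)
ω + α·dt = (-0.9056, -0.4728, -1.1337)
Hamilton product q⊗(0,ω) = (0.8000000, 0.0000000, 1.2000000, -0.5000000)
q' = normalize(q + ½dt·q⊗(0,ω)) = (0.0319, 0.9981, 0.0479, -0.0200)
p' = p + v·dt = (1.9160, 1.4280, 1.7760)
v + (F/m)dt = (0.1147, -0.8307, -0.5080)

p' = (1.9160, 1.4280, 1.7760)
q' = (0.0319, 0.9981, 0.0479, -0.0200)
v' = (0.1147, -0.8307, -0.5080)
ω' = (-0.9056, -0.4728, -1.1337)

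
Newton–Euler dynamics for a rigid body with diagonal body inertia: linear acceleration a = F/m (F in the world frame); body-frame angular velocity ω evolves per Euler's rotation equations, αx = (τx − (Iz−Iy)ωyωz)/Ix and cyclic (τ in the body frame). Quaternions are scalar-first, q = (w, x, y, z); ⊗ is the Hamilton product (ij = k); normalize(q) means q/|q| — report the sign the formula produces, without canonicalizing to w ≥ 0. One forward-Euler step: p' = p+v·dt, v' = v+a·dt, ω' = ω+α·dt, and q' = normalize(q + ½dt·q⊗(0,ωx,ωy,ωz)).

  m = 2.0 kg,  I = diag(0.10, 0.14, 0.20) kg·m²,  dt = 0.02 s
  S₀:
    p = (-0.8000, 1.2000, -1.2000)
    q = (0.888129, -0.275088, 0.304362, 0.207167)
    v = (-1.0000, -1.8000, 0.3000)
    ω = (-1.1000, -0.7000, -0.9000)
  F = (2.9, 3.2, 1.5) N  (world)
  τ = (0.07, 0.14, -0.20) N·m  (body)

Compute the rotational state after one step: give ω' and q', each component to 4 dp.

precession coupling ω×(Iω) = (0.0378, -0.0990, 0.0308)
angular accel α = (0.3220, 1.7071, -1.1540)
ω + α·dt = (-1.0936, -0.6659, -0.9231)
2q̇ = q⊗(0,ω) = (0.0969069, -1.1058508, -1.0971532, -0.2719563)
q' = normalize(q + ½dt·q⊗(0,ω)) = (0.8890, -0.2861, 0.2934, 0.2044)

ω' = (-1.0936, -0.6659, -0.9231)
q' = (0.8890, -0.2861, 0.2934, 0.2044)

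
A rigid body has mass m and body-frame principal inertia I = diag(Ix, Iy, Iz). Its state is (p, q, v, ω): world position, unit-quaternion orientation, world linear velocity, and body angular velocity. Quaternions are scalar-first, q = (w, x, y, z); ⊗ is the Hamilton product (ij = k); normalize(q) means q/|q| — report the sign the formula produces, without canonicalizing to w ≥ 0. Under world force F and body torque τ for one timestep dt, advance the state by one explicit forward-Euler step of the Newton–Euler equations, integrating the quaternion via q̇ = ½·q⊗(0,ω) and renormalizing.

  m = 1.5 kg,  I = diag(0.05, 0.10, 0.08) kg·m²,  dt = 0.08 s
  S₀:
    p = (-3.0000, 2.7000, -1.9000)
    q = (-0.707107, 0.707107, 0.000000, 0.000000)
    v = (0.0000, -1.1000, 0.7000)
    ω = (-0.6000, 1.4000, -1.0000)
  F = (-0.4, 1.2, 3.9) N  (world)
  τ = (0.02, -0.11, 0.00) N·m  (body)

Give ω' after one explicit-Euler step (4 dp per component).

ω' = (-0.6128, 1.3264, -0.9580)

angular accel α = (-0.1600, -0.9200, 0.5250)
new body rate ω' = (-0.6128, 1.3264, -0.9580)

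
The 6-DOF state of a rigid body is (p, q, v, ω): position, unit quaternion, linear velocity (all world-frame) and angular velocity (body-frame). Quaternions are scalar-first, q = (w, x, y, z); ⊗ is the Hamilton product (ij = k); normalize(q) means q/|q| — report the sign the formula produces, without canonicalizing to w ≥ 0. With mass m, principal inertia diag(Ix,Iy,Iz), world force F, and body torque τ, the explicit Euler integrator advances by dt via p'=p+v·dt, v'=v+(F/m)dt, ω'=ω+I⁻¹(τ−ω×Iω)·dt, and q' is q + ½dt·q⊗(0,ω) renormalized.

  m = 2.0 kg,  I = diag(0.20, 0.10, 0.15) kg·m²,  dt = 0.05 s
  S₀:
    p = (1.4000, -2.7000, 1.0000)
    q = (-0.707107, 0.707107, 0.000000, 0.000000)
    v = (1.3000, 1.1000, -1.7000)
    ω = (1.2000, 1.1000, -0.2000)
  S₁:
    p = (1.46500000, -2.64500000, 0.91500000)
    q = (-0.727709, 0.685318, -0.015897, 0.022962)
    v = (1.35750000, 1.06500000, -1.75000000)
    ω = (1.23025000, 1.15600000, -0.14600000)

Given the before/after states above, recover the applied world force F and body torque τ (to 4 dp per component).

Δω = ω₁−ω₀ = (0.03025000, 0.05600000, 0.05400000)
precession coupling = (-0.0110, -0.0120, -0.1320)
applied torque τ = (0.1100, 0.1000, 0.0300)
v₁ − v₀ = (0.05750000, -0.03500000, -0.05000000)
F = m·Δv/dt = (2.3000, -1.4000, -2.0000)

F = (2.3000, -1.4000, -2.0000)
τ = (0.1100, 0.1000, 0.0300)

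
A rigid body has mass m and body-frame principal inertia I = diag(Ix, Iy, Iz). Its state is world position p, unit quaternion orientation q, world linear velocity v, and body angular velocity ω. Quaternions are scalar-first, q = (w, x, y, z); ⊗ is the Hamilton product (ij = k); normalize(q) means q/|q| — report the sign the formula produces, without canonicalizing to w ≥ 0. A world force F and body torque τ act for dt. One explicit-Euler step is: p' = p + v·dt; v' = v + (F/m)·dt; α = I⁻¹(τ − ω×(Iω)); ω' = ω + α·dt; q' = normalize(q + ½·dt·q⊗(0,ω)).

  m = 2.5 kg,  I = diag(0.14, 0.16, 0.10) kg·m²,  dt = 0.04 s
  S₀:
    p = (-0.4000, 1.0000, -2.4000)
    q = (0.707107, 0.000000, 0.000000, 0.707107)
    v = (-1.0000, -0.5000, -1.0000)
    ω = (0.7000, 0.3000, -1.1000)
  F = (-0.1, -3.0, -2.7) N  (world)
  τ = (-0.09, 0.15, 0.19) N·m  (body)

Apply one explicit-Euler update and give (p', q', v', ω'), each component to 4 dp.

ω×(Iω) gyroscopic = (0.0198, -0.0308, 0.0042)
(τ − ω×Iω)/I = (-0.7843, 1.1300, 1.8580)
new body rate ω' = (0.6686, 0.3452, -1.0257)
q⊗(0,ω) = (0.7778177, 0.2828428, 0.7071070, -0.7778177)
q + ½dt·q⊗(0,ω), renormalized = (0.7224, 0.0057, 0.0141, 0.6913)
a = (-0.0400, -1.2000, -1.0800)
new position p' = (-0.4400, 0.9800, -2.4400)
v' = v + a·dt = (-1.0016, -0.5480, -1.0432)

p' = (-0.4400, 0.9800, -2.4400)
q' = (0.7224, 0.0057, 0.0141, 0.6913)
v' = (-1.0016, -0.5480, -1.0432)
ω' = (0.6686, 0.3452, -1.0257)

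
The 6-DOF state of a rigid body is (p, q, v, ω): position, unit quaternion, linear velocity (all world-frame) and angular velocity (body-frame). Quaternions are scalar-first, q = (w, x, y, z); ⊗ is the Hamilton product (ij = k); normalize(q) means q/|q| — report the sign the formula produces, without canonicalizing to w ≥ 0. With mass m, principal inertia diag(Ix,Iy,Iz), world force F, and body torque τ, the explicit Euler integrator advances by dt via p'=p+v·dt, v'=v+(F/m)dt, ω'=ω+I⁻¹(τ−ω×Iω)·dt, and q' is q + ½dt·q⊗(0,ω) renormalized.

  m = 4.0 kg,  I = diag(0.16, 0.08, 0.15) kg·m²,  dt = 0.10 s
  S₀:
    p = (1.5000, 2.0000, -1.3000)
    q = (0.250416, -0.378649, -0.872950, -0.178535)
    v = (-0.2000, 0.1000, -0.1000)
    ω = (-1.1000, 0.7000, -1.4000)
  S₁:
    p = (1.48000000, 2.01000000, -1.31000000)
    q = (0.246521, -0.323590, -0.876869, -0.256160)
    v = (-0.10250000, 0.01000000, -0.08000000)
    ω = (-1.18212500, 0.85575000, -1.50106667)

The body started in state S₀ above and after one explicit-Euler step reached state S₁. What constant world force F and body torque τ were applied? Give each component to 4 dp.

F = (3.9000, -3.6000, 0.8000)
τ = (-0.2000, 0.1400, -0.0900)

Δω = ω₁−ω₀ = (-0.08212500, 0.15575000, -0.10106667)
I·α + gyro = (-0.2000, 0.1400, -0.0900)
v₁ − v₀ = (0.09750000, -0.09000000, 0.02000000)
m·(v₁−v₀)/dt = (3.9000, -3.6000, 0.8000)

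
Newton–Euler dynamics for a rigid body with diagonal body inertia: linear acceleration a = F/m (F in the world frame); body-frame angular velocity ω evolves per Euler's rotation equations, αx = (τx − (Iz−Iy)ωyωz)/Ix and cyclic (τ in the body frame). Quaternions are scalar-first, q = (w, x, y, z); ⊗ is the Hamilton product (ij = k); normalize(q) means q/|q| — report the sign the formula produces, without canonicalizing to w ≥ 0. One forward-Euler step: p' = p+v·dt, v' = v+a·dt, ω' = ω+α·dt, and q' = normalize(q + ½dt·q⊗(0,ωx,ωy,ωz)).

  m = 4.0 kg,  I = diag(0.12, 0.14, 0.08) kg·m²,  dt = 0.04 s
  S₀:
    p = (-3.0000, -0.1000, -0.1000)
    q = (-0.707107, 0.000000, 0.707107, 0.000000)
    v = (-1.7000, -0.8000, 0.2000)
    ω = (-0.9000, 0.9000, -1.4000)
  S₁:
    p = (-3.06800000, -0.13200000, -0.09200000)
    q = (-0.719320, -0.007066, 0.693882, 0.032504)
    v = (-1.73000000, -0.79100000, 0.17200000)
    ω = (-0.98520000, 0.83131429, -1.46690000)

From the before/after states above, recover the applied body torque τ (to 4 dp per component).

Δω = ω₁−ω₀ = (-0.08520000, -0.06868571, -0.06690000)
ω₀×(Iω₀) = (0.0756, 0.0504, -0.0162)
applied torque τ = (-0.1800, -0.1900, -0.1500)

τ = (-0.1800, -0.1900, -0.1500)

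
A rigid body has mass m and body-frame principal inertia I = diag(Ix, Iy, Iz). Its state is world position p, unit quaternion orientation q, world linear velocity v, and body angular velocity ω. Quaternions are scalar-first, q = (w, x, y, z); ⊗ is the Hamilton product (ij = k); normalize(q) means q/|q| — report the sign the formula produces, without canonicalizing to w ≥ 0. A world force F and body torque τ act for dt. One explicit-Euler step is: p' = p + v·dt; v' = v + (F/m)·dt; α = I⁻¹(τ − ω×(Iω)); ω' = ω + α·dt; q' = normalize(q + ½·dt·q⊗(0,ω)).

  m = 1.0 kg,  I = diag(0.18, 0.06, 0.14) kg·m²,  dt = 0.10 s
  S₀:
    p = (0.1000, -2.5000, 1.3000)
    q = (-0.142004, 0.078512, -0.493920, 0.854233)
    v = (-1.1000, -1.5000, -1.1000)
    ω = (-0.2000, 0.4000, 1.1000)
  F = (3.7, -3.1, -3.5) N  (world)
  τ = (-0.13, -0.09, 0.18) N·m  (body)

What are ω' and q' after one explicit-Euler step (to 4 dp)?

α = I⁻¹(τ − ω×Iω) = (-0.9178, -1.3533, 1.2171)
ω' = ω + α·dt = (-0.2918, 0.2647, 1.2217)
Hamilton product q⊗(0,ω) = (-0.7263859, -0.8566044, -0.3140114, -0.2235836)
q' = normalize(q + ½dt·q⊗(0,ω)) = (-0.1780, 0.0356, -0.5087, 0.8416)

ω' = (-0.2918, 0.2647, 1.2217)
q' = (-0.1780, 0.0356, -0.5087, 0.8416)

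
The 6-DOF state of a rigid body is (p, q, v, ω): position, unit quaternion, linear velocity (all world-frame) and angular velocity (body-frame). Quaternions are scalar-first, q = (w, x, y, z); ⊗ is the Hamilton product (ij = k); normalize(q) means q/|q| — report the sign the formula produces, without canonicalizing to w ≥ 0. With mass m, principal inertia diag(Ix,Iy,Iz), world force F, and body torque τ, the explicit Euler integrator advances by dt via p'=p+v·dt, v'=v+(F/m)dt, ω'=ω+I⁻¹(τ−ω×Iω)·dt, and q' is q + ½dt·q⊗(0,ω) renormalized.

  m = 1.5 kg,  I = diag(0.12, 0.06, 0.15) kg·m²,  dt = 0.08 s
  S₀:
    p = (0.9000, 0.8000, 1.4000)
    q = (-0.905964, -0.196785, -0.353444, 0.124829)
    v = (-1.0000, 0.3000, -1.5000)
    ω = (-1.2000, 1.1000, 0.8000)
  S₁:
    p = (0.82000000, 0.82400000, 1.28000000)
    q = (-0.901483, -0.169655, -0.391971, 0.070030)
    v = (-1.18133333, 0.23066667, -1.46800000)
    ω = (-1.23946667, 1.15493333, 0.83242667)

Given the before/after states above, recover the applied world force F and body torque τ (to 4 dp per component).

F = (-3.4000, -1.3000, 0.6000)
τ = (0.0200, 0.0700, 0.1400)

rate change Δω = (-0.03946667, 0.05493333, 0.03242667)
ω₀×(Iω₀) = (0.0792, 0.0288, 0.0792)
I·α + gyro = (0.0200, 0.0700, 0.1400)
Δv = v₁−v₀ = (-0.18133333, -0.06933333, 0.03200000)
m·(v₁−v₀)/dt = (-3.4000, -1.3000, 0.6000)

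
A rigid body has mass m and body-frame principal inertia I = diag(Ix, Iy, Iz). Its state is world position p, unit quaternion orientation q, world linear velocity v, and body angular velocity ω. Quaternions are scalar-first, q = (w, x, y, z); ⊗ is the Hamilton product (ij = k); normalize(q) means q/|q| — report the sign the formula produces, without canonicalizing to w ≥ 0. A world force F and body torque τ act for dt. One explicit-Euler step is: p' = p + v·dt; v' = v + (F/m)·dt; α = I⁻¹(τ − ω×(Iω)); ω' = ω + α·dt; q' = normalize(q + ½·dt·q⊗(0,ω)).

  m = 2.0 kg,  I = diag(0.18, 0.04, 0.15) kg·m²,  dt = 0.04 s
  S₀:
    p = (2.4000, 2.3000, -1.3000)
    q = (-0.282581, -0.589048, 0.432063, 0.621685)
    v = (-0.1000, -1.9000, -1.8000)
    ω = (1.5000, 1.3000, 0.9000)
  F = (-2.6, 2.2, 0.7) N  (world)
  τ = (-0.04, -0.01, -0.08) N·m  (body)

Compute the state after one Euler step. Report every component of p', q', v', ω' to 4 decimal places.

new position p' = (2.3960, 2.2240, -1.3720)
new velocity v' = (-0.1520, -1.8560, -1.7860)
ω×(Iω) gyroscopic = (0.1287, 0.0405, -0.2730)
(τ − ω×Iω)/I = (-0.9372, -1.2625, 1.2867)
new body rate ω' = (1.4625, 1.2495, 0.9515)
2q̇ = q⊗(0,ω) = (-0.2376264, -0.8432053, 1.0953154, -1.6681798)
q + ½dt·q⊗(0,ω), renormalized = (-0.2871, -0.6053, 0.4535, 0.5878)

p' = (2.3960, 2.2240, -1.3720)
q' = (-0.2871, -0.6053, 0.4535, 0.5878)
v' = (-0.1520, -1.8560, -1.7860)
ω' = (1.4625, 1.2495, 0.9515)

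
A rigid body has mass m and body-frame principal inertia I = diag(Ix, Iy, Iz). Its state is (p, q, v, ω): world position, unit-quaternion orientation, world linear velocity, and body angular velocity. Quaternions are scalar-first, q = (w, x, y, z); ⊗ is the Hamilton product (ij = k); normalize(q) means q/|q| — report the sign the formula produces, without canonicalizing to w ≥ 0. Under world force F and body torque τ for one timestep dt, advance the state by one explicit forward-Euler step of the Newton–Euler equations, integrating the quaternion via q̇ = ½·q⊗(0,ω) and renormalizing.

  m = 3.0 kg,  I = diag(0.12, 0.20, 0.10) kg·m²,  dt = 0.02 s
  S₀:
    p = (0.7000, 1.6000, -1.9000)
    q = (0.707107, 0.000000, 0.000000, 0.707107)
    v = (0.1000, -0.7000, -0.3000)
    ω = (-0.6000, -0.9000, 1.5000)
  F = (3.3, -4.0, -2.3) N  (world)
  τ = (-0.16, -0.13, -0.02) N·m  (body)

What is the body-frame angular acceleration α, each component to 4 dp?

α = (-2.4583, -0.5600, -0.6320)

gyro term ω×Iω = (0.1350, -0.0180, 0.0432)
(τ − ω×Iω)/I = (-2.4583, -0.5600, -0.6320)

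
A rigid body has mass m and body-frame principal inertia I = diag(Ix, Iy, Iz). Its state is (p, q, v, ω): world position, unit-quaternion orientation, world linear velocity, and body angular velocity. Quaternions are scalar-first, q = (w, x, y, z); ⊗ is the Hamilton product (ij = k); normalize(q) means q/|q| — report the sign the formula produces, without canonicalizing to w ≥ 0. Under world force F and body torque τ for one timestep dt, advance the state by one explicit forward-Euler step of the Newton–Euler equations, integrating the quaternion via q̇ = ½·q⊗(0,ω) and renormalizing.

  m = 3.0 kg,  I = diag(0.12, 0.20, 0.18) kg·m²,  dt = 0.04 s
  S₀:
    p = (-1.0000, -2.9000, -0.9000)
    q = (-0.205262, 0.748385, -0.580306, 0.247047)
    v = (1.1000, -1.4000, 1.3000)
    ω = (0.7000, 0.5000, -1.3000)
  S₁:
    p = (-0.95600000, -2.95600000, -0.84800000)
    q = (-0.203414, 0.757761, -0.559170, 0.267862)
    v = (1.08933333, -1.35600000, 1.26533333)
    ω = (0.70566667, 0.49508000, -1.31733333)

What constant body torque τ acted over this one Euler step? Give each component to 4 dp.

rate change Δω = (0.00566667, -0.00492000, -0.01733333)
applied torque τ = (0.0300, 0.0300, -0.0500)

τ = (0.0300, 0.0300, -0.0500)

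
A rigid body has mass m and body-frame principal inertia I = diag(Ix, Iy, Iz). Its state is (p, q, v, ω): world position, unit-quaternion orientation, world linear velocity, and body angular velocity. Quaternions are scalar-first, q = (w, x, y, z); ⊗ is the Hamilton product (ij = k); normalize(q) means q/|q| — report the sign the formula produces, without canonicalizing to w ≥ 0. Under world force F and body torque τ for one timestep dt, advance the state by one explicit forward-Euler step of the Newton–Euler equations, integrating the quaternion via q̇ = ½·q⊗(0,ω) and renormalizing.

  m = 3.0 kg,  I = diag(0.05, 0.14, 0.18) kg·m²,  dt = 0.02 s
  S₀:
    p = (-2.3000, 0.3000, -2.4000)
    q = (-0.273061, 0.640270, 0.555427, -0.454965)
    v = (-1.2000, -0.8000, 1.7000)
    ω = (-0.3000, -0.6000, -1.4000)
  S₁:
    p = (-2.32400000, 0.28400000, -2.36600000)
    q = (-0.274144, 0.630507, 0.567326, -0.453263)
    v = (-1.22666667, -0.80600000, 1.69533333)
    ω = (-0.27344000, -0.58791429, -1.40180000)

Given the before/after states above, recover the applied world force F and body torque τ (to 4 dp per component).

F = (-4.0000, -0.9000, -0.7000)
τ = (0.1000, 0.0300, 0.0000)

ω₁ − ω₀ = (0.02656000, 0.01208571, -0.00180000)
gyro term ω₀×Iω₀ = (0.0336, -0.0546, 0.0162)
I·α + gyro = (0.1000, 0.0300, 0.0000)
Δv = v₁−v₀ = (-0.02666667, -0.00600000, -0.00466667)
applied force F = (-4.0000, -0.9000, -0.7000)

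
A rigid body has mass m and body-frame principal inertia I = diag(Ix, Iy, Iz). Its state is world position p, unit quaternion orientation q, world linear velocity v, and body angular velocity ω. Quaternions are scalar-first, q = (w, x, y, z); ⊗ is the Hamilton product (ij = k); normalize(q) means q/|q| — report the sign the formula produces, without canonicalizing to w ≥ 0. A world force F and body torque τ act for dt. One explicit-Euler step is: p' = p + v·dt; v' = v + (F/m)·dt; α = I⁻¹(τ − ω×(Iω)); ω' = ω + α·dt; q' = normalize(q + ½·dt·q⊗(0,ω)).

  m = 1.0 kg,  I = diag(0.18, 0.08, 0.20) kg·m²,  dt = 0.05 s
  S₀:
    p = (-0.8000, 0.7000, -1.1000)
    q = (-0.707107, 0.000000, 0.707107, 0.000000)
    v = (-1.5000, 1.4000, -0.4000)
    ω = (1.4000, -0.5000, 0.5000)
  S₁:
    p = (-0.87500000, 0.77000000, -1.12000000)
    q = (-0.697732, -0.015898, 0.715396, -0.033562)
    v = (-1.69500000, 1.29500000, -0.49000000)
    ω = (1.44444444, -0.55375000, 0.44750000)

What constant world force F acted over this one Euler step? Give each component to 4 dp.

velocity change Δv = (-0.19500000, -0.10500000, -0.09000000)
m·(v₁−v₀)/dt = (-3.9000, -2.1000, -1.8000)

F = (-3.9000, -2.1000, -1.8000)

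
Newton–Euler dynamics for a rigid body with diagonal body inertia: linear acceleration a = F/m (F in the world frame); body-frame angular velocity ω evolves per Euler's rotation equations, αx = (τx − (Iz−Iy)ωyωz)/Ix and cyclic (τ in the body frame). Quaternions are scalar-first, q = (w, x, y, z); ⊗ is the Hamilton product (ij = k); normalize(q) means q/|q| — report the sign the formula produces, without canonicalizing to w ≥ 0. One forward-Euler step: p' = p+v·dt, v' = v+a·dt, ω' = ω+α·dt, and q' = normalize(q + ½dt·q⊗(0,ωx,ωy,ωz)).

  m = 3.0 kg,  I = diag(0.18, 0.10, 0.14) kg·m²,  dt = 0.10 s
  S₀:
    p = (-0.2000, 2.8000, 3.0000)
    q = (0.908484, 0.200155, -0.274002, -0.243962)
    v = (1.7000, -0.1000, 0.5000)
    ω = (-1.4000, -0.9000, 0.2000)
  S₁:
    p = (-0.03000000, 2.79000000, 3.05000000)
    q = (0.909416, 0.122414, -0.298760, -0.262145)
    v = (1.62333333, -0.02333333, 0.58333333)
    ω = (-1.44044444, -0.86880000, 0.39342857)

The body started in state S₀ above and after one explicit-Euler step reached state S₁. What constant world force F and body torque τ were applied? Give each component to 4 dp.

F = (-2.3000, 2.3000, 2.5000)
τ = (-0.0800, 0.0200, 0.1700)

rate change Δω = (-0.04044444, 0.03120000, 0.19342857)
ω₀×(Iω₀) = (-0.0072, -0.0112, -0.1008)
τ = I·(Δω/dt) + ω₀×(Iω₀) = (-0.0800, 0.0200, 0.1700)
v₁ − v₀ = (-0.07666667, 0.07666667, 0.08333333)
m·(v₁−v₀)/dt = (-2.3000, 2.3000, 2.5000)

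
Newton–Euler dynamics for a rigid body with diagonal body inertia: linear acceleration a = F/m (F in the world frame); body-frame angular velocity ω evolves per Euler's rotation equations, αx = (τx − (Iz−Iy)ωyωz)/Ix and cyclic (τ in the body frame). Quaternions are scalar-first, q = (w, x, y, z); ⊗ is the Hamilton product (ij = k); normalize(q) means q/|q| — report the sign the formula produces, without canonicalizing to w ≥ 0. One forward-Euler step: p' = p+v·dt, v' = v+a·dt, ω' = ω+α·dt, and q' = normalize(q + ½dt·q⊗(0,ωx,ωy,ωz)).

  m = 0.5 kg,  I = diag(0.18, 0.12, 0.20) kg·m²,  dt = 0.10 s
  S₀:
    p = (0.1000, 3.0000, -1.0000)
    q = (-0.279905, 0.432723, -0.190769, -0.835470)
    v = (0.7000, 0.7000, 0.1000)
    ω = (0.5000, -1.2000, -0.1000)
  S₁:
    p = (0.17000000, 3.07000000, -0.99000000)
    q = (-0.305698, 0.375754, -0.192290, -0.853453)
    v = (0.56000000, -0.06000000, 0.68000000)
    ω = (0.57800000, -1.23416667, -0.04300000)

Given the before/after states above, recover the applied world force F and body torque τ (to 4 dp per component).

rate change Δω = (0.07800000, -0.03416667, 0.05700000)
ω₀×(Iω₀) = (0.0096, 0.0010, 0.0360)
applied torque τ = (0.1500, -0.0400, 0.1500)
Δv = v₁−v₀ = (-0.14000000, -0.76000000, 0.58000000)
m·(v₁−v₀)/dt = (-0.7000, -3.8000, 2.9000)

F = (-0.7000, -3.8000, 2.9000)
τ = (0.1500, -0.0400, 0.1500)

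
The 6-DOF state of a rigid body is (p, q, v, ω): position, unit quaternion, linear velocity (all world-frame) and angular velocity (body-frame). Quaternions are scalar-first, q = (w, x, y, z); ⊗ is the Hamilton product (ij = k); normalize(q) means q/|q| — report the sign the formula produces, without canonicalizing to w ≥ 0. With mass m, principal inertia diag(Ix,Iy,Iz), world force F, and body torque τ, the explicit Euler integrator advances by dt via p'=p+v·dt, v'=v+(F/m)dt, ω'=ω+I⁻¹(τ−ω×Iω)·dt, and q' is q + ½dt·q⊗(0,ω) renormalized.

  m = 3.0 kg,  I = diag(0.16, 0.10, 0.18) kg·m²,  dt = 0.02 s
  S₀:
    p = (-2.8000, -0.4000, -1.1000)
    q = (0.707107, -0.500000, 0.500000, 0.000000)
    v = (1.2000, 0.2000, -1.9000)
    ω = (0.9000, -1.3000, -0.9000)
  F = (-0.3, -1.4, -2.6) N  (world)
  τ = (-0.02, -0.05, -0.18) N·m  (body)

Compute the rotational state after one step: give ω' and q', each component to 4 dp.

ω' = (0.8858, -1.3132, -0.9278)
q' = (0.7180, -0.4981, 0.4862, -0.0044)

precession coupling ω×(Iω) = (0.0936, 0.0162, 0.0702)
α = I⁻¹(τ − ω×Iω) = (-0.7100, -0.6620, -1.3900)
ω' = ω + α·dt = (0.8858, -1.3132, -0.9278)
q⊗(0,ω) = (1.1000000, 0.1863963, -1.3692391, -0.4363963)
q + ½dt·q⊗(0,ω), renormalized = (0.7180, -0.4981, 0.4862, -0.0044)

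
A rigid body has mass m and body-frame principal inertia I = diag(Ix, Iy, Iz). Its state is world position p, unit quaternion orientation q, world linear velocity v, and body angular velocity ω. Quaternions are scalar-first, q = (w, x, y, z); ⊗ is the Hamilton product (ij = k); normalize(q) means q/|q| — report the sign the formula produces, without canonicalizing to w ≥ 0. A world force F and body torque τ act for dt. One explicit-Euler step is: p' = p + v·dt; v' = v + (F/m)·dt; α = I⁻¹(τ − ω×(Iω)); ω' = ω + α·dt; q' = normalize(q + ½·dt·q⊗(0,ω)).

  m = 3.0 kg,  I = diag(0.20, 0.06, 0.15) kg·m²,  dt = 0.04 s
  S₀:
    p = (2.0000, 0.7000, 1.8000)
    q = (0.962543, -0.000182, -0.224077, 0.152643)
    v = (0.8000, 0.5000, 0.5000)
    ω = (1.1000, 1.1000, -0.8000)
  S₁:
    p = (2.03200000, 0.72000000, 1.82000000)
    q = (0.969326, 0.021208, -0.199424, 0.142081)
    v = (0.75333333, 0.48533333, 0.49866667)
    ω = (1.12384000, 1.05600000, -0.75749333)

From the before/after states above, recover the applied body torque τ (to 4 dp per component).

τ = (0.0400, -0.1100, -0.0100)

Δω = ω₁−ω₀ = (0.02384000, -0.04400000, 0.04250667)
ω₀×(Iω₀) = (-0.0792, -0.0440, -0.1694)
applied torque τ = (0.0400, -0.1100, -0.0100)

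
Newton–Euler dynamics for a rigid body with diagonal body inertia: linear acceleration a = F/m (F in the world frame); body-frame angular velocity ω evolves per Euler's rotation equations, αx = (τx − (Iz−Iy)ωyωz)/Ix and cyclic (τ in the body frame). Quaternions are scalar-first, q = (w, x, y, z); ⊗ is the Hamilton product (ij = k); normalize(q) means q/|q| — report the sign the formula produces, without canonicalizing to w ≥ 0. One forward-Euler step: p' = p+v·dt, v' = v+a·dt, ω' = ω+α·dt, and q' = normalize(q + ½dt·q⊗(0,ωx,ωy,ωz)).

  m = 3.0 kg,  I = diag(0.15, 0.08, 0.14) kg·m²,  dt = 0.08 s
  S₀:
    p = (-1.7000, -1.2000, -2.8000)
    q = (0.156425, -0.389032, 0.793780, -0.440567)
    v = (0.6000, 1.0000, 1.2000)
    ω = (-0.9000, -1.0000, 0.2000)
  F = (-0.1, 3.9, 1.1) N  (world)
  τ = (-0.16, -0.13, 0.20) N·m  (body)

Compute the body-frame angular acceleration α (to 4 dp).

ω×(Iω) gyroscopic = (-0.0120, -0.0018, -0.0630)
angular accel α = (-0.9867, -1.6025, 1.8786)

α = (-0.9867, -1.6025, 1.8786)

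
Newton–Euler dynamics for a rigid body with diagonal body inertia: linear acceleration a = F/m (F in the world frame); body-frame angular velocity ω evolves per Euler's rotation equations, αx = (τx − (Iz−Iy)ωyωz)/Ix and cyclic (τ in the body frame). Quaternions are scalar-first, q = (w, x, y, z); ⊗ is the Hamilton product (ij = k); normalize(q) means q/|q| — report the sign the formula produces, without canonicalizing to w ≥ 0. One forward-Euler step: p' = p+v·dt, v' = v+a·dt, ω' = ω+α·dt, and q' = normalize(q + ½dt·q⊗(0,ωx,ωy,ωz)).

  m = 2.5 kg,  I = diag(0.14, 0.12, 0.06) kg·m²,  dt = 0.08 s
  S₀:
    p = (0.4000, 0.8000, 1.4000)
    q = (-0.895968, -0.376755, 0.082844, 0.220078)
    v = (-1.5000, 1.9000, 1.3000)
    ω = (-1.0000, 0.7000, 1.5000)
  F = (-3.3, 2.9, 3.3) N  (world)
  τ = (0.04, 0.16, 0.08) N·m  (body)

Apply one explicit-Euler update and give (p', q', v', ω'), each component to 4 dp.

linear accel F/m = (-1.3200, 1.1600, 1.3200)
p' = p + v·dt = (0.2800, 0.9520, 1.5040)
v' = v + a·dt = (-1.6056, 1.9928, 1.4056)
(τ − ω×Iω)/I = (0.7357, 2.3333, 1.1000)
ω' = ω + α·dt = (-0.9411, 0.8867, 1.5880)
2q̇ = q⊗(0,ω) = (-0.7648628, 0.8661794, -0.2821231, -1.5248365)
q + ½dt·q⊗(0,ω), renormalized = (-0.9238, -0.3411, 0.0713, 0.1586)

p' = (0.2800, 0.9520, 1.5040)
q' = (-0.9238, -0.3411, 0.0713, 0.1586)
v' = (-1.6056, 1.9928, 1.4056)
ω' = (-0.9411, 0.8867, 1.5880)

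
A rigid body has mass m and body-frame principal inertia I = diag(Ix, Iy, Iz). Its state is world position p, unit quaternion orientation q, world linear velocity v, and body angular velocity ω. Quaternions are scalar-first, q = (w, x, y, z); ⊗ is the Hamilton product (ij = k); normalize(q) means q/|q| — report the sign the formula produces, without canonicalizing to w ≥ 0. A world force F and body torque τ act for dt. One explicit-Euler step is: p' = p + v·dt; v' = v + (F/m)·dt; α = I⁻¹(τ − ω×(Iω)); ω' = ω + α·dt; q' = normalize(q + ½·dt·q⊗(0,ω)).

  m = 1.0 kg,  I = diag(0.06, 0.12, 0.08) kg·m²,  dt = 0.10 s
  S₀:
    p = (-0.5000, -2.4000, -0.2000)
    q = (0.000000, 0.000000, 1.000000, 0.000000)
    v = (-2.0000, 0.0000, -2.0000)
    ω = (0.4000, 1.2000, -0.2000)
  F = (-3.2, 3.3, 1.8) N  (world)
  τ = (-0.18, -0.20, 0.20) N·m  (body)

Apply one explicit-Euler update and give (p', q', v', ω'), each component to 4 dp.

precession coupling ω×(Iω) = (0.0096, 0.0016, 0.0288)
α = I⁻¹(τ − ω×Iω) = (-3.1600, -1.6800, 2.1400)
ω + α·dt = (0.0840, 1.0320, 0.0140)
Hamilton product q⊗(0,ω) = (-1.2000000, -0.2000000, 0.0000000, -0.4000000)
updated quaternion q' = (-0.0599, -0.0100, 0.9980, -0.0200)
linear accel F/m = (-3.2000, 3.3000, 1.8000)
new position p' = (-0.7000, -2.4000, -0.4000)
v + (F/m)dt = (-2.3200, 0.3300, -1.8200)

p' = (-0.7000, -2.4000, -0.4000)
q' = (-0.0599, -0.0100, 0.9980, -0.0200)
v' = (-2.3200, 0.3300, -1.8200)
ω' = (0.0840, 1.0320, 0.0140)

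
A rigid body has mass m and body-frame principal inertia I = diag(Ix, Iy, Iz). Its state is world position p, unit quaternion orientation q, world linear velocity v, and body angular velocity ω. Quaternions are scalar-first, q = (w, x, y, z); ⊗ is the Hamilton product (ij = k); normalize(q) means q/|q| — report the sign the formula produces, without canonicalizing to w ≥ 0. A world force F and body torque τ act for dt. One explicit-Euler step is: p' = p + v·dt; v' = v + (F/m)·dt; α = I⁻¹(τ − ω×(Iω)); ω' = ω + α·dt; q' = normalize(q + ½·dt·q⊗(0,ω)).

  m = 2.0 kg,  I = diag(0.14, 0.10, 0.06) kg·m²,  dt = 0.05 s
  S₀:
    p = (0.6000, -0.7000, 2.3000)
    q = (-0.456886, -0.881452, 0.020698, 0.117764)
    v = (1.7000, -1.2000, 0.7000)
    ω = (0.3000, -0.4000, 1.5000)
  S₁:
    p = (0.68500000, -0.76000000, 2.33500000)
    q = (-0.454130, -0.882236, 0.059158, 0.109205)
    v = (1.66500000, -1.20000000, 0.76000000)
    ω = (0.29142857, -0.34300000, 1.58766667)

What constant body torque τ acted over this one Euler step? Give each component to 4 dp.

τ = (0.0000, 0.1500, 0.1100)

rate change Δω = (-0.00857143, 0.05700000, 0.08766667)
gyro term ω₀×Iω₀ = (0.0240, 0.0360, 0.0048)
applied torque τ = (0.0000, 0.1500, 0.1100)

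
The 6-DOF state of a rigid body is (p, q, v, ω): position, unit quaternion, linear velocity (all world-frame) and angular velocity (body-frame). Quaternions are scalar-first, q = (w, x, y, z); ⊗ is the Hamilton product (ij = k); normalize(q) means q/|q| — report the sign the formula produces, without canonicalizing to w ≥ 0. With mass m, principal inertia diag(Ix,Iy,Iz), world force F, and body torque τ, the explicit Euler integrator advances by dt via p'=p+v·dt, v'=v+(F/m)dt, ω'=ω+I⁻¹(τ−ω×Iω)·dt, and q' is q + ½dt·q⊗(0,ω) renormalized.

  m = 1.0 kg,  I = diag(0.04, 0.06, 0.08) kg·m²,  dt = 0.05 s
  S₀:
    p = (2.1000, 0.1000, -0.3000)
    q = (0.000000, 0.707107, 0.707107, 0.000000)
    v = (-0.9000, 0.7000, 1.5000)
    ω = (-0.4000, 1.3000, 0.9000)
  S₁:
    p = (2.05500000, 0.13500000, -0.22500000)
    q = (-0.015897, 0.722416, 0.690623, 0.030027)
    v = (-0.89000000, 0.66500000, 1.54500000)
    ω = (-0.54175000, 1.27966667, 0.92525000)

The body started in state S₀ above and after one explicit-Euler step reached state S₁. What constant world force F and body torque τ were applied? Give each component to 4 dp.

F = (0.2000, -0.7000, 0.9000)
τ = (-0.0900, -0.0100, 0.0300)

Δv = v₁−v₀ = (0.01000000, -0.03500000, 0.04500000)
m·(v₁−v₀)/dt = (0.2000, -0.7000, 0.9000)
ω₁ − ω₀ = (-0.14175000, -0.02033333, 0.02525000)
τ = I·(Δω/dt) + ω₀×(Iω₀) = (-0.0900, -0.0100, 0.0300)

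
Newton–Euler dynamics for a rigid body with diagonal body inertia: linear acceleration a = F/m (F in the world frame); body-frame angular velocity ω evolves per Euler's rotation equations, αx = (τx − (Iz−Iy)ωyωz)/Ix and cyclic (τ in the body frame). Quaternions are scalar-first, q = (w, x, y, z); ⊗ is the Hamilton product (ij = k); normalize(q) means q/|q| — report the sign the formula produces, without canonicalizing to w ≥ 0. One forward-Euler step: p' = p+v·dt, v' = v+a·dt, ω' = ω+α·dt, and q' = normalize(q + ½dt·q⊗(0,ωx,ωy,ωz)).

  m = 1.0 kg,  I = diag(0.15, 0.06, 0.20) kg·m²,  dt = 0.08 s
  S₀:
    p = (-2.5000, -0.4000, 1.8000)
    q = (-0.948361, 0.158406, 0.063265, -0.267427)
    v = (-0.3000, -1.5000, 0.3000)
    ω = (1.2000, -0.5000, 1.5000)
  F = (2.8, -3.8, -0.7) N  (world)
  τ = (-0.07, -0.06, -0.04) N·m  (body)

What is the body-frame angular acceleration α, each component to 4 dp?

α = (0.2333, 0.5000, -0.4700)

precession coupling ω×(Iω) = (-0.1050, -0.0900, 0.0540)
α = I⁻¹(τ − ω×Iω) = (0.2333, 0.5000, -0.4700)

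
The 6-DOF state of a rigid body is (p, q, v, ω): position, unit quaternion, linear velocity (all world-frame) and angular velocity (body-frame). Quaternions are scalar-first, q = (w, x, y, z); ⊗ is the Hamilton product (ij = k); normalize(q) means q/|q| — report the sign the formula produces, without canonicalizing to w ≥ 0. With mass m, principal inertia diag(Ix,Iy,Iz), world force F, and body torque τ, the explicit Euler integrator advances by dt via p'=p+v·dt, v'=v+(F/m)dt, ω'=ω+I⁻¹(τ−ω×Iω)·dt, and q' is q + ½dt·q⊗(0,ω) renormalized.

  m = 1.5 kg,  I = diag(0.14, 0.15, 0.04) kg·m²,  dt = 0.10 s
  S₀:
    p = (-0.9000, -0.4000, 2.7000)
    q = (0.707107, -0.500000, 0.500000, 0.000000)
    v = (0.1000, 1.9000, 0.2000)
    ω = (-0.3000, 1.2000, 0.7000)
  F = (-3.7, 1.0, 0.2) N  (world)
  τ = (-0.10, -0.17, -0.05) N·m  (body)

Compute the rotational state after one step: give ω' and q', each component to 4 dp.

(τ − ω×Iω)/I = (-0.0543, -0.9933, -1.1600)
ω' = ω + α·dt = (-0.3054, 1.1007, 0.5840)
Hamilton product q⊗(0,ω) = (-0.7500000, 0.1378679, 1.1985284, 0.0449749)
q' = normalize(q + ½dt·q⊗(0,ω)) = (0.6679, -0.4919, 0.5585, 0.0022)

ω' = (-0.3054, 1.1007, 0.5840)
q' = (0.6679, -0.4919, 0.5585, 0.0022)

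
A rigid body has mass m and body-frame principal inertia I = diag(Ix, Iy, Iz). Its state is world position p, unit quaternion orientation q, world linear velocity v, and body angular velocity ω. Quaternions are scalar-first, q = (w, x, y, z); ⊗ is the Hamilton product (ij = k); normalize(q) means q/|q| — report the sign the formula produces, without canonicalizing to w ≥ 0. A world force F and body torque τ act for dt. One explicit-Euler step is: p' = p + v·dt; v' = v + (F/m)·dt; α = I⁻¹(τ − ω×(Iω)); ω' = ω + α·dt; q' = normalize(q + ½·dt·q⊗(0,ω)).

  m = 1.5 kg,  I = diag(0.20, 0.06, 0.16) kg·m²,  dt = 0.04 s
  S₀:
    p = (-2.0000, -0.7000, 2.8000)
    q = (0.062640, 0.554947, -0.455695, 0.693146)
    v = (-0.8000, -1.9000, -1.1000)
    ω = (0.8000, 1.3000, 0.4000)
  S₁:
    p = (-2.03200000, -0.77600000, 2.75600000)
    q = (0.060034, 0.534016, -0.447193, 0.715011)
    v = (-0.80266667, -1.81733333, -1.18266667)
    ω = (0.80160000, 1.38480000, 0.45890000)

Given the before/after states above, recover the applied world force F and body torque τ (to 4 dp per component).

F = (-0.1000, 3.1000, -3.1000)
τ = (0.0600, 0.1400, 0.0900)

v₁ − v₀ = (-0.00266667, 0.08266667, -0.08266667)
m·(v₁−v₀)/dt = (-0.1000, 3.1000, -3.1000)
rate change Δω = (0.00160000, 0.08480000, 0.05890000)
gyro term ω₀×Iω₀ = (0.0520, 0.0128, -0.1456)
τ = I·(Δω/dt) + ω₀×(Iω₀) = (0.0600, 0.1400, 0.0900)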